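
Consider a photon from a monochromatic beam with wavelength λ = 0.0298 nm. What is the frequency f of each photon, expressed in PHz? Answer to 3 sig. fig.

In SI units: λ = 0.0298 nm = 2.98 × 10^-11 m.
For a photon f = c/λ, so f = 1.006 × 10^19 Hz.
Converting to PHz: f = 10060 PHz ≈ 1.01 × 10^4 PHz.

1.01 × 10^4 PHz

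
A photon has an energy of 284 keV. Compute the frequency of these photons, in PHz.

Convert to SI: E = 284 keV = 4.5502 × 10^-14 J.
Apply f = E/h: f = 6.867 × 10^19 Hz.
Converting to PHz: f = 68670 PHz ≈ 6.87 × 10^4 PHz.

6.87 × 10^4 PHz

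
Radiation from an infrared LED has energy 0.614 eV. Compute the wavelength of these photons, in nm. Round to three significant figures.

2020 nm

(h = 6.62607015 × 10^-34 J·s, c = 2.99792458 × 10^8 m/s, 1 eV = 1.602176634 × 10^-19 J.)
Convert to SI: E = 0.614 eV = 9.8374 × 10^-20 J.
Since λ = hc/E for a photon, λ = 2.019 × 10^-6 m.
Converting to nm: λ = 2019 nm ≈ 2020 nm.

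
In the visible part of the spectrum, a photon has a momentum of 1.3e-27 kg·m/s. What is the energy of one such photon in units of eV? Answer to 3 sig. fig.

2.43 eV

Apply E = pc: E = 3.897e-19 J.
Converting to eV: E = 2.433 eV ≈ 2.43 eV.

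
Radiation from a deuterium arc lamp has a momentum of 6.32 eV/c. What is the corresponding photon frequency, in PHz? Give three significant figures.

Convert to SI: p = 6.32 eV/c = 3.3776e-27 kg·m/s.
For a photon f = pc/h, so f = 1.528e15 Hz.
Converting to PHz: f = 1.528 PHz ≈ 1.53 PHz.

1.53 PHz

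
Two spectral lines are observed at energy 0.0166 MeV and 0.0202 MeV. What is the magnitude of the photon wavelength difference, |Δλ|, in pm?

Using λ = hc/E: λ₁ = 7.469e-11 m, λ₂ = 6.138e-11 m.
|Δλ| = |7.469e-11 − 6.138e-11| = 1.33e-11 m = 13.3 pm.

13.3 pm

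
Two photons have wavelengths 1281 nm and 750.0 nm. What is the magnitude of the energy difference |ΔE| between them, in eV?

0.685 eV

Using E = hc/λ: E₁ = 1.5507 × 10^-19 J, E₂ = 2.6486 × 10^-19 J.
|ΔE| = |1.5507 × 10^-19 − 2.6486 × 10^-19| = 1.10 × 10^-19 J = 0.685 eV.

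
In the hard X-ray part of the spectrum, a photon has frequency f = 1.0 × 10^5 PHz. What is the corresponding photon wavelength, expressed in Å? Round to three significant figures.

0.0300 Å

Convert to SI: f = 1.0 × 10^5 PHz = 1.0 × 10^20 Hz.
Since λ = c/f for a photon, λ = 2.998 × 10^-12 m.
Converting to Å: λ = 0.02998 Å ≈ 0.0300 Å.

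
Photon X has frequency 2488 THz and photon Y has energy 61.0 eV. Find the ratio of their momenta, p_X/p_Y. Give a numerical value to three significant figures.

0.169

p_X = 5.499e-27 kg·m/s (from frequency = 2488 THz, via p = hf/c).
p_Y = 3.260e-26 kg·m/s (from energy = 61.0 eV, via p = E/c).
Ratio = 5.499e-27 / 3.260e-26 = 0.169.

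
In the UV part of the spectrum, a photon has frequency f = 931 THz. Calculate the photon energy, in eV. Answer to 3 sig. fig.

(h = 6.62607015e-34 J·s, 1 eV = 1.602176634e-19 J.)
Convert to SI: f = 931 THz = 9.31e14 Hz.
Since E = hf for a photon, E = 6.169e-19 J.
Converting to eV: E = 3.850 eV ≈ 3.85 eV.

3.85 eV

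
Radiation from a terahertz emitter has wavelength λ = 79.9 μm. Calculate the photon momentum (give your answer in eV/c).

In SI units: λ = 79.9 μm = 7.99e-5 m.
The photon relation is p = h/λ, giving p = 8.293e-30 kg·m/s.
Converting to eV/c: p = 0.01552 eV/c ≈ 0.0155 eV/c.

0.0155 eV/c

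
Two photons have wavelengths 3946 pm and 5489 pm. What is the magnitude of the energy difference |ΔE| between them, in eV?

88.3 eV

Using E = hc/λ: E₁ = 5.0341 × 10^-17 J, E₂ = 3.6190 × 10^-17 J.
|ΔE| = |5.0341 × 10^-17 − 3.6190 × 10^-17| = 1.42 × 10^-17 J = 88.3 eV.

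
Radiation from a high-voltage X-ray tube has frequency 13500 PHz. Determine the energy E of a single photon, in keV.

Convert to SI: f = 13500 PHz = 1.35e19 Hz.
Since E = hf for a photon, E = 8.945e-15 J.
Converting to keV: E = 55.83 keV ≈ 55.8 keV.

55.8 keV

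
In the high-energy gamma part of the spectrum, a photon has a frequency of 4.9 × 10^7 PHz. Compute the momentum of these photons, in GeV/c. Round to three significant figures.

In SI units: f = 4.9 × 10^7 PHz = 4.9 × 10^22 Hz.
For a photon p = hf/c, so p = 1.083 × 10^-19 kg·m/s.
Converting to GeV/c: p = 0.2026 GeV/c ≈ 0.203 GeV/c.

0.203 GeV/c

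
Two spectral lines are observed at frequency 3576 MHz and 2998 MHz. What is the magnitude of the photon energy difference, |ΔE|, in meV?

2.39 × 10^-3 meV

Using E = hf: E₁ = 2.3695 × 10^-24 J, E₂ = 1.9865 × 10^-24 J.
|ΔE| = |2.3695 × 10^-24 − 1.9865 × 10^-24| = 3.83 × 10^-25 J = 2.39 × 10^-3 meV.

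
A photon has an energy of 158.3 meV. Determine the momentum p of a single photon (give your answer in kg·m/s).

Convert to SI: E = 158.3 meV = 2.5362·10^-20 J.
Apply p = E/c: p = 8.460·10^-29 kg·m/s.
So p ≈ 8.46·10^-29 kg·m/s.

8.46·10^-29 kg·m/s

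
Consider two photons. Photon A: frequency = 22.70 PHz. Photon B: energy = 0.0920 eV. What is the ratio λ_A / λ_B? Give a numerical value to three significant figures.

λ_A = 1.321e-8 m (from frequency = 22.70 PHz, via λ = c/f).
λ_B = 1.348e-5 m (from energy = 0.0920 eV, via λ = hc/E).
Ratio = 1.321e-8 / 1.348e-5 = 9.80e-4.

9.80e-4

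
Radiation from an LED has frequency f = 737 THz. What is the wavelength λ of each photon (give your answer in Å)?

4070 Å

Convert to SI: f = 737 THz = 7.37 × 10^14 Hz.
Since λ = c/f for a photon, λ = 4.068 × 10^-7 m.
Converting to Å: λ = 4068 Å ≈ 4070 Å.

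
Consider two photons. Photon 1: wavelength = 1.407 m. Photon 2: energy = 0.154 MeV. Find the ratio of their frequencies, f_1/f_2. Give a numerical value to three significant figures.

5.72e-12

f_1 = 2.131e8 Hz (from wavelength = 1.407 m, via f = c/λ).
f_2 = 3.724e19 Hz (from energy = 0.154 MeV, via f = E/h).
Ratio = 2.131e8 / 3.724e19 = 5.72e-12.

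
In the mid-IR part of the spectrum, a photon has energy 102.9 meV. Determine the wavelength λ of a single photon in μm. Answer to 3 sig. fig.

12.0 μm

Take h = 6.62607015·10^-34 J·s, c = 2.99792458·10^8 m/s, 1 eV = 1.602176634·10^-19 J.
In SI units: E = 102.9 meV = 1.6486·10^-20 J.
For a photon λ = hc/E, so λ = 1.205·10^-5 m.
Converting to μm: λ = 12.05 μm ≈ 12.0 μm.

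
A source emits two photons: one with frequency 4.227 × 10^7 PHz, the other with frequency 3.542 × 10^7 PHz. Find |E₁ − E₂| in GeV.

Using E = hf: E₁ = 2.8008 × 10^-11 J, E₂ = 2.3470 × 10^-11 J.
|ΔE| = |2.8008 × 10^-11 − 2.3470 × 10^-11| = 4.54 × 10^-12 J = 0.0283 GeV.

0.0283 GeV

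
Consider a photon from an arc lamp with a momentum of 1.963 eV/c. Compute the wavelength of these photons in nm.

In SI units: p = 1.963 eV/c = 1.0491 × 10^-27 kg·m/s.
The photon relation is λ = h/p, giving λ = 6.316 × 10^-7 m.
Converting to nm: λ = 631.6 nm ≈ 632 nm.

632 nm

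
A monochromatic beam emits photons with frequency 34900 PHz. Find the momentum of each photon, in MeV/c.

0.144 MeV/c

Convert to SI: f = 34900 PHz = 3.49 × 10^19 Hz.
Apply p = hf/c: p = 7.714 × 10^-23 kg·m/s.
Converting to MeV/c: p = 0.1443 MeV/c ≈ 0.144 MeV/c.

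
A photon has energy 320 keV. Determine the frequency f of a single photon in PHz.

7.74·10^4 PHz

Convert to SI: E = 320 keV = 5.1270·10^-14 J.
For a photon f = E/h, so f = 7.738·10^19 Hz.
Converting to PHz: f = 77380 PHz ≈ 7.74·10^4 PHz.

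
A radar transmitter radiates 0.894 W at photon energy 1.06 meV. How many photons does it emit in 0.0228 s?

Total energy: E_total = P·t = 0.894 × 0.0228 = 0.02038 J.
Per-photon energy: E = 1.698e-22 J.
N = E_total / E_photon = 1.20e20.

1.20e20 photons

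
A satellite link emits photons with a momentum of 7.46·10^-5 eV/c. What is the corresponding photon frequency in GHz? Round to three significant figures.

In SI units: p = 7.46·10^-5 eV/c = 3.9868·10^-32 kg·m/s.
Since f = pc/h for a photon, f = 1.804·10^10 Hz.
Converting to GHz: f = 18.04 GHz ≈ 18.0 GHz.

18.0 GHz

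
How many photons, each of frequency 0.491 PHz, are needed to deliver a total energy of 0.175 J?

Per-photon energy: E = 3.253e-19 J (from frequency = 0.491 PHz).
N = E_total / E_photon = 0.175 J / 3.253e-19 J = 5.38e17.

5.38e17 photons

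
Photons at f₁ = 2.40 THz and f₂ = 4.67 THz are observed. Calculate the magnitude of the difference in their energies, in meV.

Using E = hf: E₁ = 1.590 × 10^-21 J, E₂ = 3.094 × 10^-21 J.
|ΔE| = |1.590 × 10^-21 − 3.094 × 10^-21| = 1.50 × 10^-21 J = 9.39 meV.

9.39 meV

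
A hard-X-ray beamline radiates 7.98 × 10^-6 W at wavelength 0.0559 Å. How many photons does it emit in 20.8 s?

Total energy: E_total = P·t = 7.98 × 10^-6 × 20.8 = 1.660 × 10^-4 J.
Per-photon energy: E = 3.554 × 10^-14 J.
N = E_total / E_photon = 4.67 × 10^9.

4.67 × 10^9 photons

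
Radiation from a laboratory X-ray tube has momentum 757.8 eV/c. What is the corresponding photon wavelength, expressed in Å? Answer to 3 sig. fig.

16.4 Å

Take h = 6.62607015e-34 J·s, c = 2.99792458e8 m/s, 1 eV = 1.602176634e-19 J.
First convert: p = 757.8 eV/c = 4.0499e-25 kg·m/s.
For a photon λ = h/p, so λ = 1.636e-9 m.
Converting to Å: λ = 16.36 Å ≈ 16.4 Å.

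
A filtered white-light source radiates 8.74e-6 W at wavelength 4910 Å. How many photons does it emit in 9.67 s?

Total energy: E_total = P·t = 8.74e-6 × 9.67 = 8.452e-5 J.
Per-photon energy: E = 4.046e-19 J.
N = E_total / E_photon = 2.09e14.

2.09e14 photons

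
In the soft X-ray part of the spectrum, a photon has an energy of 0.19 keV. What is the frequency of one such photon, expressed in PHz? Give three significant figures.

45.9 PHz

Convert to SI: E = 0.19 keV = 3.0441 × 10^-17 J.
Since f = E/h for a photon, f = 4.594 × 10^16 Hz.
Converting to PHz: f = 45.94 PHz ≈ 45.9 PHz.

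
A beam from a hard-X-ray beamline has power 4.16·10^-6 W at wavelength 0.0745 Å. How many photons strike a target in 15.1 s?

2.36·10^9 photons

Total energy: E_total = P·t = 4.16·10^-6 × 15.1 = 6.282·10^-5 J.
Per-photon energy: E = 2.666·10^-14 J.
N = E_total / E_photon = 2.36·10^9.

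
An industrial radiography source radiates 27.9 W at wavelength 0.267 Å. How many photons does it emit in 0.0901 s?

3.38 × 10^14 photons

Total energy: E_total = P·t = 27.9 × 0.0901 = 2.514 J.
Per-photon energy: E = 7.440 × 10^-15 J.
N = E_total / E_photon = 3.38 × 10^14.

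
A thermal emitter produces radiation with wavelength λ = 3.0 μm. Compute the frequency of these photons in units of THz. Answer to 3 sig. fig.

99.9 THz

Take c = 2.99792458 × 10^8 m/s.
First convert: λ = 3.0 μm = 3.0 × 10^-6 m.
The photon relation is f = c/λ, giving f = 9.993 × 10^13 Hz.
Converting to THz: f = 99.93 THz ≈ 99.9 THz.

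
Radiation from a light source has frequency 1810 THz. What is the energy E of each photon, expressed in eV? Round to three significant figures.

7.49 eV

First convert: f = 1810 THz = 1.81 × 10^15 Hz.
Since E = hf for a photon, E = 1.199 × 10^-18 J.
Converting to eV: E = 7.486 eV ≈ 7.49 eV.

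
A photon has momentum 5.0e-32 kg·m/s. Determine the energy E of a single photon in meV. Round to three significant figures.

Apply E = pc: E = 1.499e-23 J.
Converting to meV: E = 0.09356 meV ≈ 0.0936 meV.

0.0936 meV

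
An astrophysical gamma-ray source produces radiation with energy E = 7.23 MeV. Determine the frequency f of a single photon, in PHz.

1.75e6 PHz

Use h = 6.62607015e-34 J·s, 1 eV = 1.602176634e-19 J.
First convert: E = 7.23 MeV = 1.1584e-12 J.
Since f = E/h for a photon, f = 1.748e21 Hz.
Converting to PHz: f = 1.748e6 PHz ≈ 1.75e6 PHz.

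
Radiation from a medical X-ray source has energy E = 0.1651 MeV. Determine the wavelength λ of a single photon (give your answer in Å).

0.0751 Å

First convert: E = 0.1651 MeV = 2.6452·10^-14 J.
Since λ = hc/E for a photon, λ = 7.510·10^-12 m.
Converting to Å: λ = 0.07510 Å ≈ 0.0751 Å.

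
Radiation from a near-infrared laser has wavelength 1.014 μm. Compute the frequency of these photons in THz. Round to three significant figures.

(c = 2.99792458e8 m/s.)
First convert: λ = 1.014 μm = 1.014e-6 m.
The photon relation is f = c/λ, giving f = 2.957e14 Hz.
Converting to THz: f = 295.7 THz ≈ 296 THz.

296 THz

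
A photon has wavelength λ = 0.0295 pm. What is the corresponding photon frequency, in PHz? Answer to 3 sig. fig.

Take c = 2.99792458 × 10^8 m/s.
First convert: λ = 0.0295 pm = 2.95 × 10^-14 m.
Since f = c/λ for a photon, f = 1.016 × 10^22 Hz.
Converting to PHz: f = 1.016 × 10^7 PHz ≈ 1.02 × 10^7 PHz.

1.02 × 10^7 PHz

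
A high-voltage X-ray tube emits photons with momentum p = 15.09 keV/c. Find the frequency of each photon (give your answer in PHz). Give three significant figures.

(h = 6.62607015 × 10^-34 J·s, c = 2.99792458 × 10^8 m/s, 1 eV = 1.602176634 × 10^-19 J.)
Convert to SI: p = 15.09 keV/c = 8.0645 × 10^-24 kg·m/s.
The photon relation is f = pc/h, giving f = 3.649 × 10^18 Hz.
Converting to PHz: f = 3649 PHz ≈ 3650 PHz.

3650 PHz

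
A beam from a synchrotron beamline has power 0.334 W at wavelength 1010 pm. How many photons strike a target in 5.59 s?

Total energy: E_total = P·t = 0.334 × 5.59 = 1.867 J.
Per-photon energy: E = 1.967 × 10^-16 J.
N = E_total / E_photon = 9.49 × 10^15.

9.49 × 10^15 photons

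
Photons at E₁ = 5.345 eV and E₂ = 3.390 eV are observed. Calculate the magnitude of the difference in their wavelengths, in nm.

134 nm

Using λ = hc/E: λ₁ = 2.3196·10^-7 m, λ₂ = 3.6574·10^-7 m.
|Δλ| = |2.3196·10^-7 − 3.6574·10^-7| = 1.34·10^-7 m = 134 nm.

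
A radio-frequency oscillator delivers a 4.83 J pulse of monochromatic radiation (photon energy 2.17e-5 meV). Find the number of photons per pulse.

Per-photon energy: E = 3.477e-27 J (from energy = 2.17e-5 meV).
N = E_total / E_photon = 4.83 J / 3.477e-27 J = 1.39e27.

1.39e27 photons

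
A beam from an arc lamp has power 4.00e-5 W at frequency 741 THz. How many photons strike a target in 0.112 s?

9.12e12 photons

Total energy: E_total = P·t = 4.00e-5 × 0.112 = 4.480e-6 J.
Per-photon energy: E = 4.910e-19 J.
N = E_total / E_photon = 9.12e12.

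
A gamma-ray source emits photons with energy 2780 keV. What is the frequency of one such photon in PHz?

6.72e5 PHz

(h = 6.62607015e-34 J·s, 1 eV = 1.602176634e-19 J.)
In SI units: E = 2780 keV = 4.4541e-13 J.
Since f = E/h for a photon, f = 6.722e20 Hz.
Converting to PHz: f = 672200 PHz ≈ 6.72e5 PHz.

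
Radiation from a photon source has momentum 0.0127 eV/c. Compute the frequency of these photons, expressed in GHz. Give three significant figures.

Convert to SI: p = 0.0127 eV/c = 6.7872 × 10^-30 kg·m/s.
Apply f = pc/h: f = 3.071 × 10^12 Hz.
Converting to GHz: f = 3071 GHz ≈ 3070 GHz.

3070 GHz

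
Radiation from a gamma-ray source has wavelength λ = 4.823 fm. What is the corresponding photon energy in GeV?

0.257 GeV

(h = 6.62607015e-34 J·s, c = 2.99792458e8 m/s, 1 eV = 1.602176634e-19 J.)
Convert to SI: λ = 4.823 fm = 4.823e-15 m.
The photon relation is E = hc/λ, giving E = 4.119e-11 J.
Converting to GeV: E = 0.2571 GeV ≈ 0.257 GeV.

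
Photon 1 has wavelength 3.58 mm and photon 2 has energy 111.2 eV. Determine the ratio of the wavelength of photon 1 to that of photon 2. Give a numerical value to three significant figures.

λ_1 = 0.003580 m (from wavelength = 3.58 mm, via λ given directly).
λ_2 = 1.115e-8 m (from energy = 111.2 eV, via λ = hc/E).
Ratio = 0.003580 / 1.115e-8 = 3.21e5.

3.21e5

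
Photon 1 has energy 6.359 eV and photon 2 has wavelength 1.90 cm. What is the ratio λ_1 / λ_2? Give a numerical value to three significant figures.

λ_1 = 1.950e-7 m (from energy = 6.359 eV, via λ = hc/E).
λ_2 = 0.01900 m (from wavelength = 1.90 cm, via λ given directly).
Ratio = 1.950e-7 / 0.01900 = 1.03e-5.

1.03e-5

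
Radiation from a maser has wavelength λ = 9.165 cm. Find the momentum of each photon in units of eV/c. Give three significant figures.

In SI units: λ = 9.165 cm = 0.09165 m.
The photon relation is p = h/λ, giving p = 7.230·10^-33 kg·m/s.
Converting to eV/c: p = 1.353·10^-5 eV/c ≈ 1.35·10^-5 eV/c.

1.35·10^-5 eV/c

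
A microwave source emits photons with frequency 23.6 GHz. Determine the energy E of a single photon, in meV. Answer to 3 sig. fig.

Take h = 6.62607015 × 10^-34 J·s, 1 eV = 1.602176634 × 10^-19 J.
In SI units: f = 23.6 GHz = 2.36 × 10^10 Hz.
The photon relation is E = hf, giving E = 1.564 × 10^-23 J.
Converting to meV: E = 0.09760 meV ≈ 0.0976 meV.

0.0976 meV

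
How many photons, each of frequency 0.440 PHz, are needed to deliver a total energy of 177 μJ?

6.07 × 10^14 photons

Per-photon energy: E = 2.915 × 10^-19 J (from frequency = 0.440 PHz).
N = E_total / E_photon = 1.77 × 10^-4 J / 2.915 × 10^-19 J = 6.07 × 10^14.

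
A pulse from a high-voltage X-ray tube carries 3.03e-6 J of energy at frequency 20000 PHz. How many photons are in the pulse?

2.29e8 photons

Per-photon energy: E = 1.325e-14 J (from frequency = 20000 PHz).
N = E_total / E_photon = 3.03e-6 J / 1.325e-14 J = 2.29e8.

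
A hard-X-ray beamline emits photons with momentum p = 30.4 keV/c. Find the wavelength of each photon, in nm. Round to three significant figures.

Use h = 6.62607015 × 10^-34 J·s, c = 2.99792458 × 10^8 m/s, 1 eV = 1.602176634 × 10^-19 J.
First convert: p = 30.4 keV/c = 1.6247 × 10^-23 kg·m/s.
Apply λ = h/p: λ = 4.078 × 10^-11 m.
Converting to nm: λ = 0.04078 nm ≈ 0.0408 nm.

0.0408 nm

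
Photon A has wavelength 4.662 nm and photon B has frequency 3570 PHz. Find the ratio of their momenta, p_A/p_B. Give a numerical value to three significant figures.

0.0180

p_A = 1.421e-25 kg·m/s (from wavelength = 4.662 nm, via p = h/λ).
p_B = 7.890e-24 kg·m/s (from frequency = 3570 PHz, via p = hf/c).
Ratio = 1.421e-25 / 7.890e-24 = 0.0180.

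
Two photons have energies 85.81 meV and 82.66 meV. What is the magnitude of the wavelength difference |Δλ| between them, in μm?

0.551 μm

Using λ = hc/E: λ₁ = 1.4449 × 10^-5 m, λ₂ = 1.4999 × 10^-5 m.
|Δλ| = |1.4449 × 10^-5 − 1.4999 × 10^-5| = 5.51 × 10^-7 m = 0.551 μm.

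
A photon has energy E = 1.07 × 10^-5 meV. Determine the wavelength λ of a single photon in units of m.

Convert to SI: E = 1.07 × 10^-5 meV = 1.7143 × 10^-27 J.
Since λ = hc/E for a photon, λ = 115.9 m.
So λ ≈ 116 m.

116 m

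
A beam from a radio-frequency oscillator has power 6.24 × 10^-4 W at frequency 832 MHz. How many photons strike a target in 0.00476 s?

5.39 × 10^18 photons

Total energy: E_total = P·t = 6.24 × 10^-4 × 0.00476 = 2.970 × 10^-6 J.
Per-photon energy: E = 5.513 × 10^-25 J.
N = E_total / E_photon = 5.39 × 10^18.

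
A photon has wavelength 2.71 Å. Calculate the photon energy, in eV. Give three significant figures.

Convert to SI: λ = 2.71 Å = 2.71 × 10^-10 m.
The photon relation is E = hc/λ, giving E = 7.330 × 10^-16 J.
Converting to eV: E = 4575 eV ≈ 4580 eV.

4580 eV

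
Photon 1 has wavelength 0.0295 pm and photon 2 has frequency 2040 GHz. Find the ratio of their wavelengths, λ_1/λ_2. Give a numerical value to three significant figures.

λ_1 = 2.950 × 10^-14 m (from wavelength = 0.0295 pm, via λ given directly).
λ_2 = 1.470 × 10^-4 m (from frequency = 2040 GHz, via λ = c/f).
Ratio = 2.950 × 10^-14 / 1.470 × 10^-4 = 2.01 × 10^-10.

2.01 × 10^-10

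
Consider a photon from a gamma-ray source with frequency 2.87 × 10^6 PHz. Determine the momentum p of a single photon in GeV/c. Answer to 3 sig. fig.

0.0119 GeV/c

Take h = 6.62607015 × 10^-34 J·s, c = 2.99792458 × 10^8 m/s, 1 eV = 1.602176634 × 10^-19 J.
First convert: f = 2.87 × 10^6 PHz = 2.87 × 10^21 Hz.
Apply p = hf/c: p = 6.343 × 10^-21 kg·m/s.
Converting to GeV/c: p = 0.01187 GeV/c ≈ 0.0119 GeV/c.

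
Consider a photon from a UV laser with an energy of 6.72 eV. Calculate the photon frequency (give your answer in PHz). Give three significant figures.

1.62 PHz

Use h = 6.62607015e-34 J·s, 1 eV = 1.602176634e-19 J.
In SI units: E = 6.72 eV = 1.0767e-18 J.
For a photon f = E/h, so f = 1.625e15 Hz.
Converting to PHz: f = 1.625 PHz ≈ 1.62 PHz.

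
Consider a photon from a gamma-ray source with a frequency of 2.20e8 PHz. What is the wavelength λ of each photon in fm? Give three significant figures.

1.36 fm

Convert to SI: f = 2.20e8 PHz = 2.20e23 Hz.
Since λ = c/f for a photon, λ = 1.363e-15 m.
Converting to fm: λ = 1.363 fm ≈ 1.36 fm.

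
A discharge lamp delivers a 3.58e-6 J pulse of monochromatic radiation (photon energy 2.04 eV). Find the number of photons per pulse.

1.10e13 photons

Per-photon energy: E = 3.268e-19 J (from energy = 2.04 eV).
N = E_total / E_photon = 3.58e-6 J / 3.268e-19 J = 1.10e13.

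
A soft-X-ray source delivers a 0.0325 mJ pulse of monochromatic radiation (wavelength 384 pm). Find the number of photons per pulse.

Per-photon energy: E = 5.173e-16 J (from wavelength = 384 pm).
N = E_total / E_photon = 3.25e-5 J / 5.173e-16 J = 6.28e10.

6.28e10 photons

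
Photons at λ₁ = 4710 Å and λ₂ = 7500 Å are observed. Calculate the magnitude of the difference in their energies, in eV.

0.979 eV

Using E = hc/λ: E₁ = 4.218 × 10^-19 J, E₂ = 2.649 × 10^-19 J.
|ΔE| = |4.218 × 10^-19 − 2.649 × 10^-19| = 1.57 × 10^-19 J = 0.979 eV.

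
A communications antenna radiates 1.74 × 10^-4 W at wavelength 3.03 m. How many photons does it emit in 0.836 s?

Total energy: E_total = P·t = 1.74 × 10^-4 × 0.836 = 1.455 × 10^-4 J.
Per-photon energy: E = 6.556 × 10^-26 J.
N = E_total / E_photon = 2.22 × 10^21.

2.22 × 10^21 photons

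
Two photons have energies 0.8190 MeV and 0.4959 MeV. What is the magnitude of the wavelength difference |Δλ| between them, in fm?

986 fm

Using λ = hc/E: λ₁ = 1.5138·10^-12 m, λ₂ = 2.5002·10^-12 m.
|Δλ| = |1.5138·10^-12 − 2.5002·10^-12| = 9.86·10^-13 m = 986 fm.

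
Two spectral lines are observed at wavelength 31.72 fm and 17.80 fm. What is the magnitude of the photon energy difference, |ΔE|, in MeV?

30.6 MeV

Using E = hc/λ: E₁ = 6.2624·10^-12 J, E₂ = 1.1160·10^-11 J.
|ΔE| = |6.2624·10^-12 − 1.1160·10^-11| = 4.90·10^-12 J = 30.6 MeV.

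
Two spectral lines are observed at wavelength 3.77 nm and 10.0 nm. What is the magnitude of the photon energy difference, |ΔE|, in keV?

Using E = hc/λ: E₁ = 5.269e-17 J, E₂ = 1.986e-17 J.
|ΔE| = |5.269e-17 − 1.986e-17| = 3.28e-17 J = 0.205 keV.

0.205 keV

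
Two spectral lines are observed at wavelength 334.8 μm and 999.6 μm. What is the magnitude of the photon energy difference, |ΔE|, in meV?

2.46 meV

Using E = hc/λ: E₁ = 5.9332e-22 J, E₂ = 1.9872e-22 J.
|ΔE| = |5.9332e-22 − 1.9872e-22| = 3.95e-22 J = 2.46 meV.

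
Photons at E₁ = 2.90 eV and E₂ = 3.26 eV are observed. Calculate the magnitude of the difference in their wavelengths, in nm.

Using λ = hc/E: λ₁ = 4.275·10^-7 m, λ₂ = 3.803·10^-7 m.
|Δλ| = |4.275·10^-7 − 3.803·10^-7| = 4.72·10^-8 m = 47.2 nm.

47.2 nm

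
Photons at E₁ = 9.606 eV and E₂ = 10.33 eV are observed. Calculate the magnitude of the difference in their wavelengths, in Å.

90.5 Å

Using λ = hc/E: λ₁ = 1.2907e-7 m, λ₂ = 1.2002e-7 m.
|Δλ| = |1.2907e-7 − 1.2002e-7| = 9.05e-9 m = 90.5 Å.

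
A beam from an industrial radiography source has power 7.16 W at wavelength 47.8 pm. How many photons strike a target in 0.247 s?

4.26 × 10^14 photons

Total energy: E_total = P·t = 7.16 × 0.247 = 1.769 J.
Per-photon energy: E = 4.156 × 10^-15 J.
N = E_total / E_photon = 4.26 × 10^14.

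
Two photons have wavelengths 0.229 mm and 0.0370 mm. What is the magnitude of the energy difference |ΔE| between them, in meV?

Using E = hc/λ: E₁ = 8.674e-22 J, E₂ = 5.369e-21 J.
|ΔE| = |8.674e-22 − 5.369e-21| = 4.50e-21 J = 28.1 meV.

28.1 meV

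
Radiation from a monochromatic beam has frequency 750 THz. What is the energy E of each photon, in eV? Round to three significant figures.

3.10 eV

Take h = 6.62607015 × 10^-34 J·s, 1 eV = 1.602176634 × 10^-19 J.
First convert: f = 750 THz = 7.5 × 10^14 Hz.
For a photon E = hf, so E = 4.970 × 10^-19 J.
Converting to eV: E = 3.102 eV ≈ 3.10 eV.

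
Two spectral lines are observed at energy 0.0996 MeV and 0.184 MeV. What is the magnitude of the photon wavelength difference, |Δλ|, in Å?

0.0571 Å

Using λ = hc/E: λ₁ = 1.245 × 10^-11 m, λ₂ = 6.738 × 10^-12 m.
|Δλ| = |1.245 × 10^-11 − 6.738 × 10^-12| = 5.71 × 10^-12 m = 0.0571 Å.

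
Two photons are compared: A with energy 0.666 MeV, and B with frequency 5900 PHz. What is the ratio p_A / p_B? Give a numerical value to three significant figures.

p_A = 3.559 × 10^-22 kg·m/s (from energy = 0.666 MeV, via p = E/c).
p_B = 1.304 × 10^-23 kg·m/s (from frequency = 5900 PHz, via p = hf/c).
Ratio = 3.559 × 10^-22 / 1.304 × 10^-23 = 27.3.

27.3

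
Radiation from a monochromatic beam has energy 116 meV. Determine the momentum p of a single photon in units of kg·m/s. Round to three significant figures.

6.20 × 10^-29 kg·m/s

Take c = 2.99792458 × 10^8 m/s, 1 eV = 1.602176634 × 10^-19 J.
First convert: E = 116 meV = 1.8585 × 10^-20 J.
The photon relation is p = E/c, giving p = 6.199 × 10^-29 kg·m/s.
So p ≈ 6.20 × 10^-29 kg·m/s.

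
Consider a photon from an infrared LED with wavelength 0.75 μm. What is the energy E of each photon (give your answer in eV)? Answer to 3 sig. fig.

1.65 eV

First convert: λ = 0.75 μm = 7.5e-7 m.
Since E = hc/λ for a photon, E = 2.649e-19 J.
Converting to eV: E = 1.653 eV ≈ 1.65 eV.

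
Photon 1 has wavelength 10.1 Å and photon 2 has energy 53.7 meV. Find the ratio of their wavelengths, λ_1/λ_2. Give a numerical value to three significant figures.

λ_1 = 1.010 × 10^-9 m (from wavelength = 10.1 Å, via λ given directly).
λ_2 = 2.309 × 10^-5 m (from energy = 53.7 meV, via λ = hc/E).
Ratio = 1.010 × 10^-9 / 2.309 × 10^-5 = 4.37 × 10^-5.

4.37 × 10^-5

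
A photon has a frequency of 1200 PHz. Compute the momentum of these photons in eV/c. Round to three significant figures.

In SI units: f = 1200 PHz = 1.20e18 Hz.
Since p = hf/c for a photon, p = 2.652e-24 kg·m/s.
Converting to eV/c: p = 4963 eV/c ≈ 4960 eV/c.

4960 eV/c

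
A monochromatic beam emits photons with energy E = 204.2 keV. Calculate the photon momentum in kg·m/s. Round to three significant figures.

(c = 2.99792458 × 10^8 m/s, 1 eV = 1.602176634 × 10^-19 J.)
Convert to SI: E = 204.2 keV = 3.2716 × 10^-14 J.
Since p = E/c for a photon, p = 1.091 × 10^-22 kg·m/s.
So p ≈ 1.09 × 10^-22 kg·m/s.

1.09 × 10^-22 kg·m/s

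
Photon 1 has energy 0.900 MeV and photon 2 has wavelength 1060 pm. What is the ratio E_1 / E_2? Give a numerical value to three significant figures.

769

E_1 = 1.442e-13 J (from energy = 0.900 MeV, via E given directly).
E_2 = 1.874e-16 J (from wavelength = 1060 pm, via E = hc/λ).
Ratio = 1.442e-13 / 1.874e-16 = 769.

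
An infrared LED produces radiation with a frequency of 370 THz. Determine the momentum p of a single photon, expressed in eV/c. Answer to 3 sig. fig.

1.53 eV/c

Convert to SI: f = 370 THz = 3.7e14 Hz.
The photon relation is p = hf/c, giving p = 8.178e-28 kg·m/s.
Converting to eV/c: p = 1.530 eV/c ≈ 1.53 eV/c.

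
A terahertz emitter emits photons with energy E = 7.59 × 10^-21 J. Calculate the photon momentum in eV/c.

Use c = 2.99792458 × 10^8 m/s, 1 eV = 1.602176634 × 10^-19 J.
For a photon p = E/c, so p = 2.532 × 10^-29 kg·m/s.
Converting to eV/c: p = 0.04737 eV/c ≈ 0.0474 eV/c.

0.0474 eV/c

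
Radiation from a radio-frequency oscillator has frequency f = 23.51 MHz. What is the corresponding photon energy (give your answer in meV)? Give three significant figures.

In SI units: f = 23.51 MHz = 2.351e7 Hz.
The photon relation is E = hf, giving E = 1.558e-26 J.
Converting to meV: E = 9.723e-5 meV ≈ 9.72e-5 meV.

9.72e-5 meV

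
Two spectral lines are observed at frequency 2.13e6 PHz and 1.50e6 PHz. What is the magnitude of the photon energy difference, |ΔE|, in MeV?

2.61 MeV

Using E = hf: E₁ = 1.411e-12 J, E₂ = 9.939e-13 J.
|ΔE| = |1.411e-12 − 9.939e-13| = 4.17e-13 J = 2.61 MeV.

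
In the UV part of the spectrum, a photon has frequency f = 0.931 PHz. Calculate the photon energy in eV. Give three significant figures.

3.85 eV

Convert to SI: f = 0.931 PHz = 9.31 × 10^14 Hz.
Apply E = hf: E = 6.169 × 10^-19 J.
Converting to eV: E = 3.850 eV ≈ 3.85 eV.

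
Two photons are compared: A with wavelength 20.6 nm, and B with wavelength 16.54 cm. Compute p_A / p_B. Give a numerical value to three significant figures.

p_A = 3.217 × 10^-26 kg·m/s (from wavelength = 20.6 nm, via p = h/λ).
p_B = 4.006 × 10^-33 kg·m/s (from wavelength = 16.54 cm, via p = h/λ).
Ratio = 3.217 × 10^-26 / 4.006 × 10^-33 = 8.03 × 10^6.

8.03 × 10^6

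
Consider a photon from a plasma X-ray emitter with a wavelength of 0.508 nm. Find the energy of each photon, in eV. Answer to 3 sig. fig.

Use h = 6.62607015e-34 J·s, c = 2.99792458e8 m/s, 1 eV = 1.602176634e-19 J.
Convert to SI: λ = 0.508 nm = 5.08e-10 m.
The photon relation is E = hc/λ, giving E = 3.910e-16 J.
Converting to eV: E = 2441 eV ≈ 2440 eV.

2440 eV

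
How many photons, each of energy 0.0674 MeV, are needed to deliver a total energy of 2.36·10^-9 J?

Per-photon energy: E = 1.080·10^-14 J (from energy = 0.0674 MeV).
N = E_total / E_photon = 2.36·10^-9 J / 1.080·10^-14 J = 2.19·10^5.

2.19·10^5 photons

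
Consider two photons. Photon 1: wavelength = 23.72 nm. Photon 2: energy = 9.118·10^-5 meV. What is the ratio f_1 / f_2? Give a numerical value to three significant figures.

5.73·10^8

f_1 = 1.264·10^16 Hz (from wavelength = 23.72 nm, via f = c/λ).
f_2 = 2.205·10^7 Hz (from energy = 9.118·10^-5 meV, via f = E/h).
Ratio = 1.264·10^16 / 2.205·10^7 = 5.73·10^8.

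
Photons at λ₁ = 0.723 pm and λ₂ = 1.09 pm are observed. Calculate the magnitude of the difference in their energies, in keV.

577 keV

Using E = hc/λ: E₁ = 2.748e-13 J, E₂ = 1.822e-13 J.
|ΔE| = |2.748e-13 − 1.822e-13| = 9.25e-14 J = 577 keV.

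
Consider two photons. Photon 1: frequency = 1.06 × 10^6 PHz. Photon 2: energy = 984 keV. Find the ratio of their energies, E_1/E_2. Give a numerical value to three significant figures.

4.46

E_1 = 7.024 × 10^-13 J (from frequency = 1.06 × 10^6 PHz, via E = hf).
E_2 = 1.577 × 10^-13 J (from energy = 984 keV, via E given directly).
Ratio = 7.024 × 10^-13 / 1.577 × 10^-13 = 4.46.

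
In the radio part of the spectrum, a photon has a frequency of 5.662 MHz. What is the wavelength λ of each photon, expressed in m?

52.9 m

Take c = 2.99792458e8 m/s.
Convert to SI: f = 5.662 MHz = 5.662e6 Hz.
Since λ = c/f for a photon, λ = 52.95 m.
So λ ≈ 52.9 m.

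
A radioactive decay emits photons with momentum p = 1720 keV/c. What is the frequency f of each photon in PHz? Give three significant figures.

In SI units: p = 1720 keV/c = 9.1922 × 10^-22 kg·m/s.
For a photon f = pc/h, so f = 4.159 × 10^20 Hz.
Converting to PHz: f = 415900 PHz ≈ 4.16 × 10^5 PHz.

4.16 × 10^5 PHz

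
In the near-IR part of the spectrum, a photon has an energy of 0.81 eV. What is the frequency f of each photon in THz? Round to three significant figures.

First convert: E = 0.81 eV = 1.2978e-19 J.
Apply f = E/h: f = 1.959e14 Hz.
Converting to THz: f = 195.9 THz ≈ 196 THz.

196 THz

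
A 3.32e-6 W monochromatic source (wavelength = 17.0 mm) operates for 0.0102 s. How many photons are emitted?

Total energy: E_total = P·t = 3.32e-6 × 0.0102 = 3.386e-8 J.
Per-photon energy: E = 1.168e-23 J.
N = E_total / E_photon = 2.90e15.

2.90e15 photons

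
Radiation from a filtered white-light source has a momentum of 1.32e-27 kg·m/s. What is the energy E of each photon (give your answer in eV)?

2.47 eV

Since E = pc for a photon, E = 3.957e-19 J.
Converting to eV: E = 2.470 eV ≈ 2.47 eV.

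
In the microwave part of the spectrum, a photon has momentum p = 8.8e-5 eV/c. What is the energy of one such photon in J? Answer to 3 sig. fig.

1.41e-23 J

(c = 2.99792458e8 m/s, 1 eV = 1.602176634e-19 J.)
Convert to SI: p = 8.8e-5 eV/c = 4.7030e-32 kg·m/s.
Apply E = pc: E = 1.410e-23 J.
So E ≈ 1.41e-23 J.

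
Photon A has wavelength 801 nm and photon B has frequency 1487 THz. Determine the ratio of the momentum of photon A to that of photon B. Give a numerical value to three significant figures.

0.252

p_A = 8.272e-28 kg·m/s (from wavelength = 801 nm, via p = h/λ).
p_B = 3.287e-27 kg·m/s (from frequency = 1487 THz, via p = hf/c).
Ratio = 8.272e-28 / 3.287e-27 = 0.252.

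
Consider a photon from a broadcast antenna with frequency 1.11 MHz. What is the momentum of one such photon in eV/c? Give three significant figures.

In SI units: f = 1.11 MHz = 1.11·10^6 Hz.
Apply p = hf/c: p = 2.453·10^-36 kg·m/s.
Converting to eV/c: p = 4.591·10^-9 eV/c ≈ 4.59·10^-9 eV/c.

4.59·10^-9 eV/c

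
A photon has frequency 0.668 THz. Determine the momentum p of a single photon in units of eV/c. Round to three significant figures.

First convert: f = 0.668 THz = 6.68 × 10^11 Hz.
For a photon p = hf/c, so p = 1.476 × 10^-30 kg·m/s.
Converting to eV/c: p = 0.002763 eV/c ≈ 2.76 × 10^-3 eV/c.

2.76 × 10^-3 eV/c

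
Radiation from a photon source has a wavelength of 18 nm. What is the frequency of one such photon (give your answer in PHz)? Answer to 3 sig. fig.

Take c = 2.99792458·10^8 m/s.
First convert: λ = 18 nm = 1.8·10^-8 m.
The photon relation is f = c/λ, giving f = 1.666·10^16 Hz.
Converting to PHz: f = 16.66 PHz ≈ 16.7 PHz.

16.7 PHz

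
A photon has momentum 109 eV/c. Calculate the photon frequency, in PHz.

26.4 PHz

Convert to SI: p = 109 eV/c = 5.8253·10^-26 kg·m/s.
Apply f = pc/h: f = 2.636·10^16 Hz.
Converting to PHz: f = 26.36 PHz ≈ 26.4 PHz.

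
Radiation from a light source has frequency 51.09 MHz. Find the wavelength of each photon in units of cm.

587 cm

Take c = 2.99792458·10^8 m/s.
In SI units: f = 51.09 MHz = 5.109·10^7 Hz.
Since λ = c/f for a photon, λ = 5.868 m.
Converting to cm: λ = 586.8 cm ≈ 587 cm.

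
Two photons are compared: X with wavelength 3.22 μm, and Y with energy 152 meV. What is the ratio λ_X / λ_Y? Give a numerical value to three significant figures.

λ_X = 3.220 × 10^-6 m (from wavelength = 3.22 μm, via λ given directly).
λ_Y = 8.157 × 10^-6 m (from energy = 152 meV, via λ = hc/E).
Ratio = 3.220 × 10^-6 / 8.157 × 10^-6 = 0.395.

0.395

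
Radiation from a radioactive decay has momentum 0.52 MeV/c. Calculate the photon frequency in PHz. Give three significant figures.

In SI units: p = 0.52 MeV/c = 2.7790 × 10^-22 kg·m/s.
The photon relation is f = pc/h, giving f = 1.257 × 10^20 Hz.
Converting to PHz: f = 125700 PHz ≈ 1.26 × 10^5 PHz.

1.26 × 10^5 PHz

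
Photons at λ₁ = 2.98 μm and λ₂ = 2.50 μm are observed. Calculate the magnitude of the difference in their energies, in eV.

0.0799 eV

Using E = hc/λ: E₁ = 6.666 × 10^-20 J, E₂ = 7.946 × 10^-20 J.
|ΔE| = |6.666 × 10^-20 − 7.946 × 10^-20| = 1.28 × 10^-20 J = 0.0799 eV.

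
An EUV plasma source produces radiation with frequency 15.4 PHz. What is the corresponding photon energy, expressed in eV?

63.7 eV

(h = 6.62607015·10^-34 J·s, 1 eV = 1.602176634·10^-19 J.)
First convert: f = 15.4 PHz = 1.54·10^16 Hz.
The photon relation is E = hf, giving E = 1.020·10^-17 J.
Converting to eV: E = 63.69 eV ≈ 63.7 eV.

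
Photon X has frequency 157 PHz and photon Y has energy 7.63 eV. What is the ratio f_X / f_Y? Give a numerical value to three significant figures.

85.1

f_X = 1.570 × 10^17 Hz (from frequency = 157 PHz, via f given directly).
f_Y = 1.845 × 10^15 Hz (from energy = 7.63 eV, via f = E/h).
Ratio = 1.570 × 10^17 / 1.845 × 10^15 = 85.1.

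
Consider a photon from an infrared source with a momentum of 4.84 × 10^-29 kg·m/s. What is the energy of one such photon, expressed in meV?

(c = 2.99792458 × 10^8 m/s, 1 eV = 1.602176634 × 10^-19 J.)
For a photon E = pc, so E = 1.451 × 10^-20 J.
Converting to meV: E = 90.56 meV ≈ 90.6 meV.

90.6 meV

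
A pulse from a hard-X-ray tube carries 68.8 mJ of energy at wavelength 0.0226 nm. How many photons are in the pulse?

7.83 × 10^12 photons

Per-photon energy: E = 8.790 × 10^-15 J (from wavelength = 0.0226 nm).
N = E_total / E_photon = 0.0688 J / 8.790 × 10^-15 J = 7.83 × 10^12.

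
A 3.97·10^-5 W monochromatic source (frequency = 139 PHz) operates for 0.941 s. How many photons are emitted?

4.06·10^11 photons

Total energy: E_total = P·t = 3.97·10^-5 × 0.941 = 3.736·10^-5 J.
Per-photon energy: E = 9.210·10^-17 J.
N = E_total / E_photon = 4.06·10^11.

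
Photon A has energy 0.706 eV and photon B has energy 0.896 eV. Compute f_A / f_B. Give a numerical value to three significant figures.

f_A = 1.707e14 Hz (from energy = 0.706 eV, via f = E/h).
f_B = 2.167e14 Hz (from energy = 0.896 eV, via f = E/h).
Ratio = 1.707e14 / 2.167e14 = 0.788.

0.788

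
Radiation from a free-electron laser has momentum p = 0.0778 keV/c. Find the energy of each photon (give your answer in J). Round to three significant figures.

1.25 × 10^-17 J

In SI units: p = 0.0778 keV/c = 4.1579 × 10^-26 kg·m/s.
Since E = pc for a photon, E = 1.246 × 10^-17 J.
So E ≈ 1.25 × 10^-17 J.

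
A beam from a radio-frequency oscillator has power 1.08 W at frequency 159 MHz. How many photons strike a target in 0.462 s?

Total energy: E_total = P·t = 1.08 × 0.462 = 0.4990 J.
Per-photon energy: E = 1.054 × 10^-25 J.
N = E_total / E_photon = 4.74 × 10^24.

4.74 × 10^24 photons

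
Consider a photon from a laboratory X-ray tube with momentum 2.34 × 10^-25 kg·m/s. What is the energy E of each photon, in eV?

438 eV

Use c = 2.99792458 × 10^8 m/s, 1 eV = 1.602176634 × 10^-19 J.
For a photon E = pc, so E = 7.015 × 10^-17 J.
Converting to eV: E = 437.9 eV ≈ 438 eV.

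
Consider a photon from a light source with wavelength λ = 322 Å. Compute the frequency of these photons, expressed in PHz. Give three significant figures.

9.31 PHz

In SI units: λ = 322 Å = 3.22e-8 m.
The photon relation is f = c/λ, giving f = 9.310e15 Hz.
Converting to PHz: f = 9.310 PHz ≈ 9.31 PHz.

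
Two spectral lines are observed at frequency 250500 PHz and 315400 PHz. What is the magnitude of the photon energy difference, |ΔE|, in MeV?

0.268 MeV

Using E = hf: E₁ = 1.6598 × 10^-13 J, E₂ = 2.0899 × 10^-13 J.
|ΔE| = |1.6598 × 10^-13 − 2.0899 × 10^-13| = 4.30 × 10^-14 J = 0.268 MeV.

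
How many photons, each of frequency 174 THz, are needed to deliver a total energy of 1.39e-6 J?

1.21e13 photons

Per-photon energy: E = 1.153e-19 J (from frequency = 174 THz).
N = E_total / E_photon = 1.39e-6 J / 1.153e-19 J = 1.21e13.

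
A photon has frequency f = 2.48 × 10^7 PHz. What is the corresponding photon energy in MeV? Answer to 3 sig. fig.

Use h = 6.62607015 × 10^-34 J·s, 1 eV = 1.602176634 × 10^-19 J.
First convert: f = 2.48 × 10^7 PHz = 2.48 × 10^22 Hz.
Apply E = hf: E = 1.643 × 10^-11 J.
Converting to MeV: E = 102.6 MeV ≈ 103 MeV.

103 MeV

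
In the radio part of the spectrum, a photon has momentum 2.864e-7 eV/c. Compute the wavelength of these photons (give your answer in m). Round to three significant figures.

(h = 6.62607015e-34 J·s, c = 2.99792458e8 m/s, 1 eV = 1.602176634e-19 J.)
Convert to SI: p = 2.864e-7 eV/c = 1.5306e-34 kg·m/s.
Since λ = h/p for a photon, λ = 4.329 m.
So λ ≈ 4.33 m.

4.33 m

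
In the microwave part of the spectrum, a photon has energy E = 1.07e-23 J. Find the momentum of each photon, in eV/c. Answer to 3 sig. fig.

Use c = 2.99792458e8 m/s, 1 eV = 1.602176634e-19 J.
For a photon p = E/c, so p = 3.569e-32 kg·m/s.
Converting to eV/c: p = 6.678e-5 eV/c ≈ 6.68e-5 eV/c.

6.68e-5 eV/c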